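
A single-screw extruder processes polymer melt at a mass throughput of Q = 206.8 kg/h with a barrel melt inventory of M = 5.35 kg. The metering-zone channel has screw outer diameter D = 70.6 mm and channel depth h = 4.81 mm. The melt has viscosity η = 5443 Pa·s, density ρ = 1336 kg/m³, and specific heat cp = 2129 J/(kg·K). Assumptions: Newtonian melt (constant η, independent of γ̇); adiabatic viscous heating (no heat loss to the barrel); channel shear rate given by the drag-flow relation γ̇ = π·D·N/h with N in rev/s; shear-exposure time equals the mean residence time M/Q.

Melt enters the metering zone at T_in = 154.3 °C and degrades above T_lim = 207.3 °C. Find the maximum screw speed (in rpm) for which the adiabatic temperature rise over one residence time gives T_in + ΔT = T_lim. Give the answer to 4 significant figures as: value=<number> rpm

value=22.44 rpm

Convert throughput: Q = 206.8 kg/h = 206.8/3600 = 0.0574444 kg/s
t_res = M / Q_s = 5.35 / 0.0574444 = 93.1335 s
D = 70.6 mm = 0.0706 m;  h = 4.81 mm = 0.00481 m
Allowable rise: ΔT_a = T_lim − T_in = 207.3 − 154.3 = 53 K
γ̇_max² = ΔT_a·ρ·cp / (η·t_res) = [53 × 1336 × 2129] / [5443 × 93.1335] = 297.381 s⁻²
γ̇_max = √297.381 = 17.2448 s⁻¹
N_max = γ̇_max·h / (π·D) = 17.2448 · 0.00481 / (π · 0.0706) = 0.373979 rev/s = 22.4388 rpm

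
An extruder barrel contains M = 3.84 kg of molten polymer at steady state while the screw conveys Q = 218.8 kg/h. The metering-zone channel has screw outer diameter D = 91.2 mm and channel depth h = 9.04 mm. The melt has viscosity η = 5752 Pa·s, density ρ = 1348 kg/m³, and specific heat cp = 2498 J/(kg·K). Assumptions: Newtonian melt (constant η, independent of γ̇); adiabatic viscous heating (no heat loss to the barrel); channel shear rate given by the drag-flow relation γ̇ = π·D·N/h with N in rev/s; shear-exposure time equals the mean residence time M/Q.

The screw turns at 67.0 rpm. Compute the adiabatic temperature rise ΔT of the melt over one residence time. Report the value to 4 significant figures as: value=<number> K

value=135.2 K

Throughput in SI: Q_s = 218.8 kg/h ÷ 3600 s/h = 0.0607778 kg/s
Mean residence time: t_res = M/Q_s = 3.84 kg / 0.0607778 kg/s = 63.181 s
D = 91.2 mm = 0.0912 m;  h = 9.04 mm = 0.00904 m;  N = 67.0 rpm / 60 = 1.11667 rev/s
Shear rate: γ̇ = πDN/h = π·0.0912·1.11667/0.00904 = 35.3916 s⁻¹
Adiabatic rise: ΔT = η γ̇² t_res / (ρ cp) = 5752·(35.3916)²·63.181 / (1348·2498) = 135.183 K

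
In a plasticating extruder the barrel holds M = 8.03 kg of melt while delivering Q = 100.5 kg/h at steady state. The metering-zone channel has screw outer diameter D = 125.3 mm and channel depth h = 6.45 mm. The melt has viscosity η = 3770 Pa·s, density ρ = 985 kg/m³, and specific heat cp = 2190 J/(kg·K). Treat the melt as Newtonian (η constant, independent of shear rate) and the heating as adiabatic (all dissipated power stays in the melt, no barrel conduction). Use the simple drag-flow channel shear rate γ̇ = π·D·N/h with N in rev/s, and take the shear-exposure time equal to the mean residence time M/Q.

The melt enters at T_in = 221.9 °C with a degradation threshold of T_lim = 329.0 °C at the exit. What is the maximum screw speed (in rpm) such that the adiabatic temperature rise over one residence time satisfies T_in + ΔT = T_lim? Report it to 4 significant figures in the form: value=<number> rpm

Convert throughput: Q = 100.5 kg/h = 100.5/3600 = 0.0279167 kg/s
Mean residence time: t_res = M/Q_s = 8.03 kg / 0.0279167 kg/s = 287.642 s
D = 125.3 mm = 0.1253 m;  h = 6.45 mm = 0.00645 m
ΔT_a = T_lim − T_in = 329.0 °C − 221.9 °C = 107.1 K
Invert ΔT = ηγ̇²t_res/(ρcp) for γ̇: γ̇_max² = ΔT_a ρ cp / (η t_res) = 107.1·985·2190 / (3770·287.642) = 213.048 s⁻²
Take the square root: γ̇_max = √(213.048) = 14.5961 s⁻¹
N_max = γ̇_max h / (πD) = 14.5961·0.00645/(π·0.1253) = 0.239165 rev/s → ×60 = 14.3499 rpm

value=14.35 rpm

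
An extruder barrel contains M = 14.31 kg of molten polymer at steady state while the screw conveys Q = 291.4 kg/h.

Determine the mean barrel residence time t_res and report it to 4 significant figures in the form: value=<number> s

Convert throughput: Q = 291.4 kg/h = 291.4/3600 = 0.0809444 kg/s
Mean residence time: t_res = M/Q_s = 14.31 kg / 0.0809444 kg/s = 176.788 s

value=176.8 s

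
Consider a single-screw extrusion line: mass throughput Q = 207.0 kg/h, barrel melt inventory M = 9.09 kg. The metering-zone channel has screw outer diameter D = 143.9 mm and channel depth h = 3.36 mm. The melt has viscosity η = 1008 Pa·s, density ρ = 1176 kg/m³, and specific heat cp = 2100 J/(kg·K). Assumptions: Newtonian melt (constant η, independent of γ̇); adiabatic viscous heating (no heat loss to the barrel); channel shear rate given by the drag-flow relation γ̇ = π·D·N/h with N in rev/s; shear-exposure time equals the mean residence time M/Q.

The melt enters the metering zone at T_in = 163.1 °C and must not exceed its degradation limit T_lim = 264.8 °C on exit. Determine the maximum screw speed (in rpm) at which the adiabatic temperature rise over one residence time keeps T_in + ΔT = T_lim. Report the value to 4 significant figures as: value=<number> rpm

Convert throughput: Q = 207.0 kg/h = 207.0/3600 = 0.0575 kg/s
Mean residence time: t_res = M/Q_s = 9.09 kg / 0.0575 kg/s = 158.087 s
D = 143.9 mm = 0.1439 m;  h = 3.36 mm = 0.00336 m
Allowable rise: ΔT_a = T_lim − T_in = 264.8 − 163.1 = 101.7 K
γ̇_max² = ΔT_a·ρ·cp / (η·t_res) = [101.7 × 1176 × 2100] / [1008 × 158.087] = 1576.13 s⁻²
Take the square root: γ̇_max = √(1576.13) = 39.7005 s⁻¹
N_max = γ̇_max h / (πD) = 39.7005·0.00336/(π·0.1439) = 0.295069 rev/s → ×60 = 17.7042 rpm

value=17.70 rpm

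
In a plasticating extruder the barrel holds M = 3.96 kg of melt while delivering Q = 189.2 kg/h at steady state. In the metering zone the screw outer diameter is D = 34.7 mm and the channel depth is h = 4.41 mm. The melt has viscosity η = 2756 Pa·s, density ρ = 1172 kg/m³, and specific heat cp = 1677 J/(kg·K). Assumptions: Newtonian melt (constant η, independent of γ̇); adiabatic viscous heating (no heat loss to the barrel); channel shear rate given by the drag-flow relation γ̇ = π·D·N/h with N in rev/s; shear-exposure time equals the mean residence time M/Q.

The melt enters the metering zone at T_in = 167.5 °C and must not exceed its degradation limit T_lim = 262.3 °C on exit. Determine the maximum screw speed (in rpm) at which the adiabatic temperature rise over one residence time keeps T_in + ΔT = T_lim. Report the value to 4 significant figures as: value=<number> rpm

Throughput in SI: Q_s = 189.2 kg/h ÷ 3600 s/h = 0.0525556 kg/s
t_res = M / Q_s = 3.96 / 0.0525556 = 75.3488 s
Convert to metres: D = 0.0347 m, h = 0.00441 m
Allowable rise: ΔT_a = T_lim − T_in = 262.3 − 167.5 = 94.8 K
γ̇_max² = ΔT_a·ρ·cp / (η·t_res) = [94.8 × 1172 × 1677] / [2756 × 75.3488] = 897.25 s⁻²
γ̇_max = √897.25 = 29.9541 s⁻¹
N_max = γ̇_max·h / (π·D) = 29.9541 · 0.00441 / (π · 0.0347) = 1.21176 rev/s = 72.7055 rpm

value=72.71 rpm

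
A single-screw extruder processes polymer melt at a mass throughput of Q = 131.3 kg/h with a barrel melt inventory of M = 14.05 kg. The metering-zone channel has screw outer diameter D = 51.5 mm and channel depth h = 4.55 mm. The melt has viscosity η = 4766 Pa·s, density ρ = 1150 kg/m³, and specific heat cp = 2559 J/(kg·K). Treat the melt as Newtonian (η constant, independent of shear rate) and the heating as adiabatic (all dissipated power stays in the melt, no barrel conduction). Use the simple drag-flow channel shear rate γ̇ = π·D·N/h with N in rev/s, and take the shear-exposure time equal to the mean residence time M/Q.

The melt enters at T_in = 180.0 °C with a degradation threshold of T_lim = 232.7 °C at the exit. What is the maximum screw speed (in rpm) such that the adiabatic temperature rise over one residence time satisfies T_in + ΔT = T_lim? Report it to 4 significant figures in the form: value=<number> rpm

value=15.51 rpm

Convert throughput: Q = 131.3 kg/h = 131.3/3600 = 0.0364722 kg/s
t_res = M / Q_s = 14.05 ÷ 0.0364722 = 385.225 s
D = 51.5 mm = 0.0515 m;  h = 4.55 mm = 0.00455 m
ΔT_a = T_lim − T_in = 232.7 °C − 180.0 °C = 52.7 K
γ̇_max² = ΔT_a·ρ·cp/(η·t_res) = 52.7·1150·2559/(4766·385.225) = 84.4716 s⁻²
Take the square root: γ̇_max = √(84.4716) = 9.19084 s⁻¹
N_max = γ̇_max·h / (π·D) = 9.19084 · 0.00455 / (π · 0.0515) = 0.25847 rev/s = 15.5082 rpm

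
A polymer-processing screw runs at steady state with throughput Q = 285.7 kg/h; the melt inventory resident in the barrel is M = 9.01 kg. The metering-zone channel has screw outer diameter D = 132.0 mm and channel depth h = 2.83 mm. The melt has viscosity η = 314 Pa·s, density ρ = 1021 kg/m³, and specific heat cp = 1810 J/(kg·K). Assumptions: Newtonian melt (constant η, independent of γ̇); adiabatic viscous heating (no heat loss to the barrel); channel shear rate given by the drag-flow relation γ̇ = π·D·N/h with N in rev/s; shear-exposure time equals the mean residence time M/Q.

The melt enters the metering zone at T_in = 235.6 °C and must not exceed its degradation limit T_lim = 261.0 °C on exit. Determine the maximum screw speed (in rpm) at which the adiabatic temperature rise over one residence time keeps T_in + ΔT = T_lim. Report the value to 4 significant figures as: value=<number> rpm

Q_s = Q / 3600 = 285.7 / 3600 = 0.0793611 kg/s
Mean residence time: t_res = M/Q_s = 9.01 kg / 0.0793611 kg/s = 113.532 s
Convert to metres: D = 0.132 m, h = 0.00283 m
ΔT_a = T_lim − T_in = 261.0 − 235.6 = 25.4 K
γ̇_max² = ΔT_a·ρ·cp/(η·t_res) = 25.4·1021·1810/(314·113.532) = 1316.71 s⁻²
Take the square root: γ̇_max = √(1316.71) = 36.2865 s⁻¹
N_max = γ̇_max h / (πD) = 36.2865·0.00283/(π·0.132) = 0.247633 rev/s → ×60 = 14.858 rpm

value=14.86 rpm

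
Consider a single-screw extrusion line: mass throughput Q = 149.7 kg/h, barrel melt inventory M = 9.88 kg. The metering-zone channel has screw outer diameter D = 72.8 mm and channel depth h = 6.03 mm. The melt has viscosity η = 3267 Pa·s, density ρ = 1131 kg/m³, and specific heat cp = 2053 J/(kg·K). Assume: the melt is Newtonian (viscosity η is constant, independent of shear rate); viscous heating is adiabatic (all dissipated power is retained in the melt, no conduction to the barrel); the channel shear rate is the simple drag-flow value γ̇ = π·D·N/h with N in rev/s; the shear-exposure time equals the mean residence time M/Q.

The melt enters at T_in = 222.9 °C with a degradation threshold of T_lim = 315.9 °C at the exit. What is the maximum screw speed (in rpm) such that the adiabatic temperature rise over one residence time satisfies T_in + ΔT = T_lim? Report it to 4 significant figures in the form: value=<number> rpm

Throughput in SI: Q_s = 149.7 kg/h ÷ 3600 s/h = 0.0415833 kg/s
t_res = M / Q_s = 9.88 ÷ 0.0415833 = 237.595 s
Geometry in SI: D = 72.8 mm → 0.0728 m, h = 6.03 mm → 0.00603 m
ΔT_a = T_lim − T_in = 315.9 − 222.9 = 93 K
γ̇_max² = ΔT_a·ρ·cp/(η·t_res) = 93·1131·2053/(3267·237.595) = 278.194 s⁻²
γ̇_max = √278.194 = 16.6791 s⁻¹
N_max = γ̇_max h / (πD) = 16.6791·0.00603/(π·0.0728) = 0.439754 rev/s → ×60 = 26.3852 rpm

value=26.39 rpm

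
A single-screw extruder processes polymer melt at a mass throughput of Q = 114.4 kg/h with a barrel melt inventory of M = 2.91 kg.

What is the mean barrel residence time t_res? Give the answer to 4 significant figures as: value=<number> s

Convert throughput: Q = 114.4 kg/h = 114.4/3600 = 0.0317778 kg/s
t_res = M / Q_s = 2.91 ÷ 0.0317778 = 91.5734 s

value=91.57 s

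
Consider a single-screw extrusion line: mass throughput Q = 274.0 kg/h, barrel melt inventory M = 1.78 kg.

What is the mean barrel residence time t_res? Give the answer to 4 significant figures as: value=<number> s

Throughput in SI: Q_s = 274.0 kg/h ÷ 3600 s/h = 0.0761111 kg/s
t_res = M / Q_s = 1.78 ÷ 0.0761111 = 23.3869 s

value=23.39 s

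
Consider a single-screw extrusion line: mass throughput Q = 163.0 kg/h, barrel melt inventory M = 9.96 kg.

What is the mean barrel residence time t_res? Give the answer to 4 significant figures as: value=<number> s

Throughput in SI: Q_s = 163.0 kg/h ÷ 3600 s/h = 0.0452778 kg/s
Mean residence time: t_res = M/Q_s = 9.96 kg / 0.0452778 kg/s = 219.975 s

value=220.0 s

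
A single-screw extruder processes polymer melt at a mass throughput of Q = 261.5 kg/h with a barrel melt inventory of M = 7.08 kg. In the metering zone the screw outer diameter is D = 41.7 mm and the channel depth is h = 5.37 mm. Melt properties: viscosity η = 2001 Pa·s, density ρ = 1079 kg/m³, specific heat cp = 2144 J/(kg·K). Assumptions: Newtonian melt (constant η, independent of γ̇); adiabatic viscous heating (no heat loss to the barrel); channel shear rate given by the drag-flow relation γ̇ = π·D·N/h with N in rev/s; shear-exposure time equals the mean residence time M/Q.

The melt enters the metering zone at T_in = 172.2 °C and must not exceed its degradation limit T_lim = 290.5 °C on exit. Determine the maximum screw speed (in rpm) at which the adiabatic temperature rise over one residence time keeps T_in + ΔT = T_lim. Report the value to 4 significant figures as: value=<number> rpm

Convert throughput: Q = 261.5 kg/h = 261.5/3600 = 0.0726389 kg/s
Mean residence time: t_res = M/Q_s = 7.08 kg / 0.0726389 kg/s = 97.4685 s
D = 41.7 mm = 0.0417 m;  h = 5.37 mm = 0.00537 m
Allowable rise: ΔT_a = T_lim − T_in = 290.5 − 172.2 = 118.3 K
γ̇_max² = ΔT_a·ρ·cp / (η·t_res) = [118.3 × 1079 × 2144] / [2001 × 97.4685] = 1403.2 s⁻²
Take the square root: γ̇_max = √(1403.2) = 37.4593 s⁻¹
Solve γ̇ = πDN/h for N: N_max = γ̇_max·h/(π·D) = 37.4593 × 0.00537 / (π × 0.0417) = 1.53549 rev/s = 92.1297 rpm

value=92.13 rpm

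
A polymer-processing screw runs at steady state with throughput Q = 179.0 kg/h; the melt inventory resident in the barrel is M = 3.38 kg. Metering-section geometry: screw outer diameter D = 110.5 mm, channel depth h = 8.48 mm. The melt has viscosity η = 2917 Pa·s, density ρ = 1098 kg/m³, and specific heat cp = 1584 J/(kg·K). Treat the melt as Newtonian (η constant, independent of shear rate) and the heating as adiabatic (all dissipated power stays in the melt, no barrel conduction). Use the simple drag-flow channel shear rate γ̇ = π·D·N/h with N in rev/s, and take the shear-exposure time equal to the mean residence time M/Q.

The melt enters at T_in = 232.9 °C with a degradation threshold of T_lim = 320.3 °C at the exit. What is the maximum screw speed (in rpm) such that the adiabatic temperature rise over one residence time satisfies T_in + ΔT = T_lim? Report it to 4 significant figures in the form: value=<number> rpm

value=40.58 rpm

Q_s = Q / 3600 = 179.0 / 3600 = 0.0497222 kg/s
t_res = M / Q_s = 3.38 ÷ 0.0497222 = 67.9777 s
Geometry in SI: D = 110.5 mm → 0.1105 m, h = 8.48 mm → 0.00848 m
ΔT_a = T_lim − T_in = 320.3 − 232.9 = 87.4 K
Invert ΔT = ηγ̇²t_res/(ρcp) for γ̇: γ̇_max² = ΔT_a ρ cp / (η t_res) = 87.4·1098·1584 / (2917·67.9777) = 766.596 s⁻²
Take the square root: γ̇_max = √(766.596) = 27.6875 s⁻¹
N_max = γ̇_max·h / (π·D) = 27.6875 · 0.00848 / (π · 0.1105) = 0.676343 rev/s = 40.5806 rpm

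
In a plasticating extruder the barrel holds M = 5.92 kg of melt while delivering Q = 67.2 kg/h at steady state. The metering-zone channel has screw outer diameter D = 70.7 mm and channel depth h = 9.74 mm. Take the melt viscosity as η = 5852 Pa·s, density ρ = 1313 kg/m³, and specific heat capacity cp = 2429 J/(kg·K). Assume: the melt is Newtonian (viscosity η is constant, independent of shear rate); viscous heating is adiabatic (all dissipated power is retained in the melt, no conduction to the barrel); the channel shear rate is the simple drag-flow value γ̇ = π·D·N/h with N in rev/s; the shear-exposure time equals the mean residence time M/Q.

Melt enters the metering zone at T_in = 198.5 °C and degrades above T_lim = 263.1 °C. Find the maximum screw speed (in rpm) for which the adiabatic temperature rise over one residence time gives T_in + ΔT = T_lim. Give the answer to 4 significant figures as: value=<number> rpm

value=27.72 rpm

Throughput in SI: Q_s = 67.2 kg/h ÷ 3600 s/h = 0.0186667 kg/s
t_res = M / Q_s = 5.92 ÷ 0.0186667 = 317.143 s
Geometry in SI: D = 70.7 mm → 0.0707 m, h = 9.74 mm → 0.00974 m
Allowable rise: ΔT_a = T_lim − T_in = 263.1 − 198.5 = 64.6 K
γ̇_max² = ΔT_a·ρ·cp/(η·t_res) = 64.6·1313·2429/(5852·317.143) = 111.011 s⁻²
Take the square root: γ̇_max = √(111.011) = 10.5362 s⁻¹
Solve γ̇ = πDN/h for N: N_max = γ̇_max·h/(π·D) = 10.5362 × 0.00974 / (π × 0.0707) = 0.462032 rev/s = 27.7219 rpm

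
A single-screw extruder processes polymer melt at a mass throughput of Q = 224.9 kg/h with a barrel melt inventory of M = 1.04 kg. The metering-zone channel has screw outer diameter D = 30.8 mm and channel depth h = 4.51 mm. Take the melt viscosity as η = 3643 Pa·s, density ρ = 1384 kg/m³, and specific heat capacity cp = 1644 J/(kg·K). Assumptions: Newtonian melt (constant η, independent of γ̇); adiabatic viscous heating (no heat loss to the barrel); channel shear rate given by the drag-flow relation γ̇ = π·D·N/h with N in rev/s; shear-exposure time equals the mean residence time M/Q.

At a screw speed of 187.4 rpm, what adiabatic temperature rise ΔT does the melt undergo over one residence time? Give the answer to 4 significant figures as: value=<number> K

value=119.7 K

Throughput in SI: Q_s = 224.9 kg/h ÷ 3600 s/h = 0.0624722 kg/s
t_res = M / Q_s = 1.04 / 0.0624722 = 16.6474 s
D = 30.8 mm = 0.0308 m;  h = 4.51 mm = 0.00451 m;  N = 187.4 rpm / 60 = 3.12333 rev/s
γ̇ = π D N / h = (π)(0.0308)(3.12333) / 0.00451 = 67.0104 s⁻¹
Adiabatic rise: ΔT = η γ̇² t_res / (ρ cp) = 3643·(67.0104)²·16.6474 / (1384·1644) = 119.688 K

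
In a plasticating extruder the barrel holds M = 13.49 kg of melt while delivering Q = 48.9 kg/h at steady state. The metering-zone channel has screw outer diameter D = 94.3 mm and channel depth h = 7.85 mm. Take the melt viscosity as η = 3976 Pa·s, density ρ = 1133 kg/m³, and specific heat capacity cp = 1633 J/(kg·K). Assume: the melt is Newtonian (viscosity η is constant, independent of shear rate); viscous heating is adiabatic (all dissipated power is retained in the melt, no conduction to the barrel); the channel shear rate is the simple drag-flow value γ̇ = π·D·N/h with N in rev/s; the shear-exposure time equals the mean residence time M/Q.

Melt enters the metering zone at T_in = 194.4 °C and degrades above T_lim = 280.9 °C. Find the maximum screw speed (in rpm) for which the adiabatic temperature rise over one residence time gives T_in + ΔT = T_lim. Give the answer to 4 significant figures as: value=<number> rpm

Convert throughput: Q = 48.9 kg/h = 48.9/3600 = 0.0135833 kg/s
t_res = M / Q_s = 13.49 ÷ 0.0135833 = 993.129 s
Geometry in SI: D = 94.3 mm → 0.0943 m, h = 7.85 mm → 0.00785 m
ΔT_a = T_lim − T_in = 280.9 °C − 194.4 °C = 86.5 K
γ̇_max² = ΔT_a·ρ·cp/(η·t_res) = 86.5·1133·1633/(3976·993.129) = 40.5303 s⁻²
Take the square root: γ̇_max = √(40.5303) = 6.36634 s⁻¹
Solve γ̇ = πDN/h for N: N_max = γ̇_max·h/(π·D) = 6.36634 × 0.00785 / (π × 0.0943) = 0.168693 rev/s = 10.1216 rpm

value=10.12 rpm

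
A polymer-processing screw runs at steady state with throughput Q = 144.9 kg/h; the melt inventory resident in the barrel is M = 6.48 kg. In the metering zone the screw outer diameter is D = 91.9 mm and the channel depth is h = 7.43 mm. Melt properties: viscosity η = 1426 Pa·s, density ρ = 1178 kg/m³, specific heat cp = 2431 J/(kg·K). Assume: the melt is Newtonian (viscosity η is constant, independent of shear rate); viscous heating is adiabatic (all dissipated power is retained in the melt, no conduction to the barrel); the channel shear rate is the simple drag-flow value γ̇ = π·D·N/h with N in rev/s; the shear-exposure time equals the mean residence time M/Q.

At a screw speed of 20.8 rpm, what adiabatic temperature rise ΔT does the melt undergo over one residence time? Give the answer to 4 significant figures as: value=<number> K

value=14.55 K

Throughput in SI: Q_s = 144.9 kg/h ÷ 3600 s/h = 0.04025 kg/s
Mean residence time: t_res = M/Q_s = 6.48 kg / 0.04025 kg/s = 160.994 s
Geometry in metres: D = 91.9 mm → 0.0919 m, h = 7.43 mm → 0.00743 m; screw speed N = 20.8 rpm = 0.346667 rev/s
γ̇ = π·D·N / h = π · 0.0919 · 0.346667 / 0.00743 = 13.4707 s⁻¹
ΔT = η·γ̇²·t_res / (ρ·cp) = 1426 · (13.4707)² · 160.994 / (1178 · 2431) = 14.5471 K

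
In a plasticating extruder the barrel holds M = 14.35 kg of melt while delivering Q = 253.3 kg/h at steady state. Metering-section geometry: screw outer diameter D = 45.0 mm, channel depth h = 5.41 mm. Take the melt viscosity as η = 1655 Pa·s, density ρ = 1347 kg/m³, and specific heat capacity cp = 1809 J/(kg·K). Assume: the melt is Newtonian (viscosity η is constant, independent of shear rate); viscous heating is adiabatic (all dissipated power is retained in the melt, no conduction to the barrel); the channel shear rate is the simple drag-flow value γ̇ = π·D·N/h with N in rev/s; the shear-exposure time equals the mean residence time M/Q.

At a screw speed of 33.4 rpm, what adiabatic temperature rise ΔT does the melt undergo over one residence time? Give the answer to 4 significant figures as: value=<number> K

Convert throughput: Q = 253.3 kg/h = 253.3/3600 = 0.0703611 kg/s
Mean residence time: t_res = M/Q_s = 14.35 kg / 0.0703611 kg/s = 203.948 s
Convert to SI: D = 0.045 m, h = 0.00541 m, N = 33.4/60 = 0.556667 rev/s
γ̇ = π·D·N / h = π · 0.045 · 0.556667 / 0.00541 = 14.5466 s⁻¹
ΔT = η·γ̇²·t_res/(ρ·cp) = [1655 × 14.5466² × 203.948] / [1347 × 1809] = 29.3111 K

value=29.31 K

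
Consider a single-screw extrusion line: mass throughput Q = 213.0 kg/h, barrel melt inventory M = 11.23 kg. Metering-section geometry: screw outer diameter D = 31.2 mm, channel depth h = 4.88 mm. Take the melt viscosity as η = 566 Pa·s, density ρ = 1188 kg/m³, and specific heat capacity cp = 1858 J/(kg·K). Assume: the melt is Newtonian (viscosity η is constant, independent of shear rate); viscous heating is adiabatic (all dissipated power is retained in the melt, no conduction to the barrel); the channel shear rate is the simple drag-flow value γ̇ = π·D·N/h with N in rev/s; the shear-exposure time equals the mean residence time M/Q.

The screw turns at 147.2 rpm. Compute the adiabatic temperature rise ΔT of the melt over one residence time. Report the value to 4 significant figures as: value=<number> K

Convert throughput: Q = 213.0 kg/h = 213.0/3600 = 0.0591667 kg/s
Mean residence time: t_res = M/Q_s = 11.23 kg / 0.0591667 kg/s = 189.803 s
D = 31.2 mm = 0.0312 m;  h = 4.88 mm = 0.00488 m;  N = 147.2 rpm / 60 = 2.45333 rev/s
γ̇ = π·D·N / h = π · 0.0312 · 2.45333 / 0.00488 = 49.2767 s⁻¹
Adiabatic rise: ΔT = η γ̇² t_res / (ρ cp) = 566·(49.2767)²·189.803 / (1188·1858) = 118.179 K

value=118.2 K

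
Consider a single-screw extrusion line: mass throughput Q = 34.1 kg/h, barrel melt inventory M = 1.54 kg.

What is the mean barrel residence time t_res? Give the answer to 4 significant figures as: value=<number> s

Throughput in SI: Q_s = 34.1 kg/h ÷ 3600 s/h = 0.00947222 kg/s
Mean residence time: t_res = M/Q_s = 1.54 kg / 0.00947222 kg/s = 162.581 s

value=162.6 s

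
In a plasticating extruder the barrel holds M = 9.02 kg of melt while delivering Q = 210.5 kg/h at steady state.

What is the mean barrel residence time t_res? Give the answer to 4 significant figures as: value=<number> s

Throughput in SI: Q_s = 210.5 kg/h ÷ 3600 s/h = 0.0584722 kg/s
t_res = M / Q_s = 9.02 / 0.0584722 = 154.261 s

value=154.3 s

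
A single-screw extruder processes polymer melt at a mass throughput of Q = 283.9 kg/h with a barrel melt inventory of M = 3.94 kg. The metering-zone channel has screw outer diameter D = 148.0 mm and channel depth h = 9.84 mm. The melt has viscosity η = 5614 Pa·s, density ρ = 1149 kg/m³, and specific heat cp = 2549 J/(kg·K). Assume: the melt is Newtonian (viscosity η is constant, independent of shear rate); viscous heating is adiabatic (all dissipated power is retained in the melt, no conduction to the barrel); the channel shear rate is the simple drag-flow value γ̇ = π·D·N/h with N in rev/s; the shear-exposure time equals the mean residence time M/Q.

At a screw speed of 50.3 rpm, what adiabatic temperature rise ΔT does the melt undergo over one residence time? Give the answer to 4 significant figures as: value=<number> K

Q_s = Q / 3600 = 283.9 / 3600 = 0.0788611 kg/s
t_res = M / Q_s = 3.94 / 0.0788611 = 49.9613 s
Geometry in metres: D = 148.0 mm → 0.148 m, h = 9.84 mm → 0.00984 m; screw speed N = 50.3 rpm = 0.838333 rev/s
γ̇ = π D N / h = (π)(0.148)(0.838333) / 0.00984 = 39.6126 s⁻¹
Adiabatic rise: ΔT = η γ̇² t_res / (ρ cp) = 5614·(39.6126)²·49.9613 / (1149·2549) = 150.273 K

value=150.3 K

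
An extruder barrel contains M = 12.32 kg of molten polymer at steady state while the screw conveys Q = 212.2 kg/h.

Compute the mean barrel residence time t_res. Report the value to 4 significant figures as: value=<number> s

value=209.0 s

Throughput in SI: Q_s = 212.2 kg/h ÷ 3600 s/h = 0.0589444 kg/s
t_res = M / Q_s = 12.32 ÷ 0.0589444 = 209.01 s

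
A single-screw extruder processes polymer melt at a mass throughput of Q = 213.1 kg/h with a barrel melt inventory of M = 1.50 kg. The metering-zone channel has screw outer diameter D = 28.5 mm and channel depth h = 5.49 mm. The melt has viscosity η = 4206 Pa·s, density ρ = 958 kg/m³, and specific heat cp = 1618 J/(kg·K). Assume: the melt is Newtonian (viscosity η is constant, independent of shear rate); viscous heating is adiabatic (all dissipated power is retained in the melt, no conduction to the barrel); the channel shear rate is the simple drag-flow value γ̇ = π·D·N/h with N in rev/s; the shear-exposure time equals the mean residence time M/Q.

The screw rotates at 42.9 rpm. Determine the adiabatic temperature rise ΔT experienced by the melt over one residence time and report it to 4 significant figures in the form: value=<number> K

Throughput in SI: Q_s = 213.1 kg/h ÷ 3600 s/h = 0.0591944 kg/s
t_res = M / Q_s = 1.50 ÷ 0.0591944 = 25.3402 s
Convert to SI: D = 0.0285 m, h = 0.00549 m, N = 42.9/60 = 0.715 rev/s
Shear rate: γ̇ = πDN/h = π·0.0285·0.715/0.00549 = 11.6608 s⁻¹
ΔT = η·γ̇²·t_res/(ρ·cp) = [4206 × 11.6608² × 25.3402] / [958 × 1618] = 9.34959 K

value=9.350 K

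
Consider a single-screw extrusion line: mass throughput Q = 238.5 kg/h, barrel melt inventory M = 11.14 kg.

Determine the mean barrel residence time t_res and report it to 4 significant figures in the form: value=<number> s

value=168.2 s

Q_s = Q / 3600 = 238.5 / 3600 = 0.06625 kg/s
t_res = M / Q_s = 11.14 / 0.06625 = 168.151 s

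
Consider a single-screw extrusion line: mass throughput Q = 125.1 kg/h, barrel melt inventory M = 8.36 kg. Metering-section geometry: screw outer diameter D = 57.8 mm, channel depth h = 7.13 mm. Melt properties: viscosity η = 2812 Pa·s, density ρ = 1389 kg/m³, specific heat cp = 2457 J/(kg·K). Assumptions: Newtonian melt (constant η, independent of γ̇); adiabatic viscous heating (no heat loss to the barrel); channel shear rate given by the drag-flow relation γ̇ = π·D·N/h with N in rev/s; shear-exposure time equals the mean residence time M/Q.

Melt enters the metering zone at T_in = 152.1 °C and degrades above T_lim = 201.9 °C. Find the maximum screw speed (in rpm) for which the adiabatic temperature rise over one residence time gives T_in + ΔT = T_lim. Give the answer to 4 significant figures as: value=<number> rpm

value=37.34 rpm

Q_s = Q / 3600 = 125.1 / 3600 = 0.03475 kg/s
t_res = M / Q_s = 8.36 / 0.03475 = 240.576 s
Convert to metres: D = 0.0578 m, h = 0.00713 m
ΔT_a = T_lim − T_in = 201.9 − 152.1 = 49.8 K
γ̇_max² = ΔT_a·ρ·cp / (η·t_res) = [49.8 × 1389 × 2457] / [2812 × 240.576] = 251.229 s⁻²
Take the square root: γ̇_max = √(251.229) = 15.8502 s⁻¹
N_max = γ̇_max·h / (π·D) = 15.8502 · 0.00713 / (π · 0.0578) = 0.622367 rev/s = 37.342 rpm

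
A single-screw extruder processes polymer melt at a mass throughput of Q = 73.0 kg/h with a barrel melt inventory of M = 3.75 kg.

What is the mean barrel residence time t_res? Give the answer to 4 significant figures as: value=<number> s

value=184.9 s

Convert throughput: Q = 73.0 kg/h = 73.0/3600 = 0.0202778 kg/s
t_res = M / Q_s = 3.75 ÷ 0.0202778 = 184.932 s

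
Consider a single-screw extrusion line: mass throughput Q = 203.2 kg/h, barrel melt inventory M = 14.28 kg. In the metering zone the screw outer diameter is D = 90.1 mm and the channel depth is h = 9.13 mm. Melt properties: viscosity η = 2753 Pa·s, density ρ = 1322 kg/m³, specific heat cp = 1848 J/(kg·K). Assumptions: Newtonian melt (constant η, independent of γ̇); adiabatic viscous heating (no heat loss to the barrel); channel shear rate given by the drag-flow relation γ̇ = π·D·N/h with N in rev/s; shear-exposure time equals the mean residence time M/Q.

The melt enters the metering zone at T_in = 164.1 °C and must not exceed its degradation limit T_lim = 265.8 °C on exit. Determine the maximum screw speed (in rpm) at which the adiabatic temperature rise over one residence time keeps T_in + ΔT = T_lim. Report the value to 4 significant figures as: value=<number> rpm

Q_s = Q / 3600 = 203.2 / 3600 = 0.0564444 kg/s
t_res = M / Q_s = 14.28 / 0.0564444 = 252.992 s
D = 90.1 mm = 0.0901 m;  h = 9.13 mm = 0.00913 m
ΔT_a = T_lim − T_in = 265.8 − 164.1 = 101.7 K
γ̇_max² = ΔT_a·ρ·cp/(η·t_res) = 101.7·1322·1848/(2753·252.992) = 356.731 s⁻²
γ̇_max = sqrt(356.731) = 18.8873 s⁻¹
N_max = γ̇_max h / (πD) = 18.8873·0.00913/(π·0.0901) = 0.60921 rev/s → ×60 = 36.5526 rpm

value=36.55 rpm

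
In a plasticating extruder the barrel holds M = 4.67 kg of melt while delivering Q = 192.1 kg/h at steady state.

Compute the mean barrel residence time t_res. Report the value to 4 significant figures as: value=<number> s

Convert throughput: Q = 192.1 kg/h = 192.1/3600 = 0.0533611 kg/s
t_res = M / Q_s = 4.67 ÷ 0.0533611 = 87.5169 s

value=87.52 s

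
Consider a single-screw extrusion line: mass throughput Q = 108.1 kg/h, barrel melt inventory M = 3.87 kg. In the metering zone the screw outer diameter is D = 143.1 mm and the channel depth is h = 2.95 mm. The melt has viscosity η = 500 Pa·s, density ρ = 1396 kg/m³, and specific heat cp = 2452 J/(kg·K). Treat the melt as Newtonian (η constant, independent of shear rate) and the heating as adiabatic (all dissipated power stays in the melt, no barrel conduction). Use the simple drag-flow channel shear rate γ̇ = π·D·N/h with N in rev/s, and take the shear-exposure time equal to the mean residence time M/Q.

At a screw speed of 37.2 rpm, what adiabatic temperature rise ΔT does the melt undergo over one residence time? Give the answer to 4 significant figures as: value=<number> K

value=168.1 K

Q_s = Q / 3600 = 108.1 / 3600 = 0.0300278 kg/s
t_res = M / Q_s = 3.87 / 0.0300278 = 128.881 s
Convert to SI: D = 0.1431 m, h = 0.00295 m, N = 37.2/60 = 0.62 rev/s
γ̇ = π D N / h = (π)(0.1431)(0.62) / 0.00295 = 94.4842 s⁻¹
ΔT = η·γ̇²·t_res/(ρ·cp) = [500 × 94.4842² × 128.881] / [1396 × 2452] = 168.062 K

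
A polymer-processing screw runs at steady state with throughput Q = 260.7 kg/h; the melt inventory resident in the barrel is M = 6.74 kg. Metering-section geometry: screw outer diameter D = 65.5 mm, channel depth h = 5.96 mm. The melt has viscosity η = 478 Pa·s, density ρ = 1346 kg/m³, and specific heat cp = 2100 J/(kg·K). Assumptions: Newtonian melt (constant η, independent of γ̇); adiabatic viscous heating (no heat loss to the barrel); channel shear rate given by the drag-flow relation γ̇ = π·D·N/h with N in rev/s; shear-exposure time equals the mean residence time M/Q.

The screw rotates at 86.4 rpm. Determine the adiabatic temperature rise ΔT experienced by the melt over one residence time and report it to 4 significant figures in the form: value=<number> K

Throughput in SI: Q_s = 260.7 kg/h ÷ 3600 s/h = 0.0724167 kg/s
t_res = M / Q_s = 6.74 / 0.0724167 = 93.0725 s
Convert to SI: D = 0.0655 m, h = 0.00596 m, N = 86.4/60 = 1.44 rev/s
γ̇ = π·D·N / h = π · 0.0655 · 1.44 / 0.00596 = 49.7173 s⁻¹
ΔT = η·γ̇²·t_res / (ρ·cp) = 478 · (49.7173)² · 93.0725 / (1346 · 2100) = 38.9045 K

value=38.90 K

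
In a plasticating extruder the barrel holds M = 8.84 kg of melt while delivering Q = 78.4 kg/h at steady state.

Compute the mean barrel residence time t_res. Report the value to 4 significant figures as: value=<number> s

value=405.9 s

Convert throughput: Q = 78.4 kg/h = 78.4/3600 = 0.0217778 kg/s
Mean residence time: t_res = M/Q_s = 8.84 kg / 0.0217778 kg/s = 405.918 s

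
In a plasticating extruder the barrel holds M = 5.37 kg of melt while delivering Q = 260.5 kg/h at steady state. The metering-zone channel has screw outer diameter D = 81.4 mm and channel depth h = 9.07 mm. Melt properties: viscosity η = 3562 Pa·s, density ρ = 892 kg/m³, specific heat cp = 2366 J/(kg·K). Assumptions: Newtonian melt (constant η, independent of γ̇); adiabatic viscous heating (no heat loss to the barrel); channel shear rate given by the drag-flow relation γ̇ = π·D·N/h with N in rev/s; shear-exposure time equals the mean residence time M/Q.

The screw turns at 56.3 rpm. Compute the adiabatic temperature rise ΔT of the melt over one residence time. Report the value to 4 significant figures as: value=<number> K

value=87.67 K

Convert throughput: Q = 260.5 kg/h = 260.5/3600 = 0.0723611 kg/s
t_res = M / Q_s = 5.37 ÷ 0.0723611 = 74.2111 s
Convert to SI: D = 0.0814 m, h = 0.00907 m, N = 56.3/60 = 0.938333 rev/s
γ̇ = π·D·N / h = π · 0.0814 · 0.938333 / 0.00907 = 26.456 s⁻¹
ΔT = η·γ̇²·t_res/(ρ·cp) = [3562 × 26.456² × 74.2111] / [892 × 2366] = 87.6661 K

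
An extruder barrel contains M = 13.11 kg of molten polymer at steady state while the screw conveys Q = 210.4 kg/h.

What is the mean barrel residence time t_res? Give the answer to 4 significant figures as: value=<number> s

value=224.3 s

Q_s = Q / 3600 = 210.4 / 3600 = 0.0584444 kg/s
Mean residence time: t_res = M/Q_s = 13.11 kg / 0.0584444 kg/s = 224.316 s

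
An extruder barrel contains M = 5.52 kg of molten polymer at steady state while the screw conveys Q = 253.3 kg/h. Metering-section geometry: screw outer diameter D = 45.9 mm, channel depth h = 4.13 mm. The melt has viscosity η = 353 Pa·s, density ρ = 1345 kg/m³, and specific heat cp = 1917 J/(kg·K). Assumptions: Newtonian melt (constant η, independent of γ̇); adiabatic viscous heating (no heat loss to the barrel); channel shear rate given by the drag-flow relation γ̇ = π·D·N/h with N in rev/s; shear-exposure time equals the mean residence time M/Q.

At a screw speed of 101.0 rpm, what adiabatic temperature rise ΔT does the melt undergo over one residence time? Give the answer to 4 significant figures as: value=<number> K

Q_s = Q / 3600 = 253.3 / 3600 = 0.0703611 kg/s
Mean residence time: t_res = M/Q_s = 5.52 kg / 0.0703611 kg/s = 78.4524 s
Geometry in metres: D = 45.9 mm → 0.0459 m, h = 4.13 mm → 0.00413 m; screw speed N = 101.0 rpm = 1.68333 rev/s
Shear rate: γ̇ = πDN/h = π·0.0459·1.68333/0.00413 = 58.7736 s⁻¹
ΔT = η·γ̇²·t_res / (ρ·cp) = 353 · (58.7736)² · 78.4524 / (1345 · 1917) = 37.1024 K

value=37.10 K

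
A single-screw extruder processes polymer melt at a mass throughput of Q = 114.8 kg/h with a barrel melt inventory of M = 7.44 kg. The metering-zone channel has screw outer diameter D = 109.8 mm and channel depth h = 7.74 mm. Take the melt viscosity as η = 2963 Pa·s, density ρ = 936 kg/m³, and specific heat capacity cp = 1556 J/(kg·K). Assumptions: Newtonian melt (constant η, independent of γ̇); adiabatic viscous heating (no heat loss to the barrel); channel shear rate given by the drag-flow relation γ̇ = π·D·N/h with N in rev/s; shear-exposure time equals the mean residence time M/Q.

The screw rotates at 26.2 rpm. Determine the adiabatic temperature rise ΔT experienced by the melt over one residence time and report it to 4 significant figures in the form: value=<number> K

Convert throughput: Q = 114.8 kg/h = 114.8/3600 = 0.0318889 kg/s
t_res = M / Q_s = 7.44 / 0.0318889 = 233.31 s
D = 109.8 mm = 0.1098 m;  h = 7.74 mm = 0.00774 m;  N = 26.2 rpm / 60 = 0.436667 rev/s
Shear rate: γ̇ = πDN/h = π·0.1098·0.436667/0.00774 = 19.4608 s⁻¹
ΔT = η·γ̇²·t_res/(ρ·cp) = [2963 × 19.4608² × 233.31] / [936 × 1556] = 179.764 K

value=179.8 K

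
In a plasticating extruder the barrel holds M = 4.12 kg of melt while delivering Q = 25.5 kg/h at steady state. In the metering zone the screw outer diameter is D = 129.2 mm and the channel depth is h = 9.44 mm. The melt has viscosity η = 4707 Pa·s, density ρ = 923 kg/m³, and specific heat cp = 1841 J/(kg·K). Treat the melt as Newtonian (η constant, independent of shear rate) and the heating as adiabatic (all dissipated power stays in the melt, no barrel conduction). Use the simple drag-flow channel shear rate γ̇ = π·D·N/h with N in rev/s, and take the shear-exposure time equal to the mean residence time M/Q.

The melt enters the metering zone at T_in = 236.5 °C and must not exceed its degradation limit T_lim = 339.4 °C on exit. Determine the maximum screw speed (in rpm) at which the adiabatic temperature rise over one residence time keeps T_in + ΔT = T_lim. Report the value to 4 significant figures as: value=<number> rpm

value=11.15 rpm

Q_s = Q / 3600 = 25.5 / 3600 = 0.00708333 kg/s
t_res = M / Q_s = 4.12 ÷ 0.00708333 = 581.647 s
Convert to metres: D = 0.1292 m, h = 0.00944 m
ΔT_a = T_lim − T_in = 339.4 °C − 236.5 °C = 102.9 K
γ̇_max² = ΔT_a·ρ·cp/(η·t_res) = 102.9·923·1841/(4707·581.647) = 63.8656 s⁻²
γ̇_max = √63.8656 = 7.9916 s⁻¹
N_max = γ̇_max·h / (π·D) = 7.9916 · 0.00944 / (π · 0.1292) = 0.185863 rev/s = 11.1518 rpm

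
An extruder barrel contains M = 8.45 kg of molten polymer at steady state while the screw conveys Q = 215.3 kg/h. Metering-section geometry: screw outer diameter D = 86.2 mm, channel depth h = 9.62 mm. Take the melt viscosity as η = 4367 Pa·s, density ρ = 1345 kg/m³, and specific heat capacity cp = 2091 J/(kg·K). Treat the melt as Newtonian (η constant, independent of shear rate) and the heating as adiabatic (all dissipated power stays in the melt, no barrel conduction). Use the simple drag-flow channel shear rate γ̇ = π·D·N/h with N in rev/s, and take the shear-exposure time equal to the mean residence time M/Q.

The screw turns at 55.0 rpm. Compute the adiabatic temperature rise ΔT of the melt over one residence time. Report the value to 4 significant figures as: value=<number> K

Throughput in SI: Q_s = 215.3 kg/h ÷ 3600 s/h = 0.0598056 kg/s
t_res = M / Q_s = 8.45 / 0.0598056 = 141.291 s
Geometry in metres: D = 86.2 mm → 0.0862 m, h = 9.62 mm → 0.00962 m; screw speed N = 55.0 rpm = 0.916667 rev/s
Shear rate: γ̇ = πDN/h = π·0.0862·0.916667/0.00962 = 25.8044 s⁻¹
Adiabatic rise: ΔT = η γ̇² t_res / (ρ cp) = 4367·(25.8044)²·141.291 / (1345·2091) = 146.086 K

value=146.1 K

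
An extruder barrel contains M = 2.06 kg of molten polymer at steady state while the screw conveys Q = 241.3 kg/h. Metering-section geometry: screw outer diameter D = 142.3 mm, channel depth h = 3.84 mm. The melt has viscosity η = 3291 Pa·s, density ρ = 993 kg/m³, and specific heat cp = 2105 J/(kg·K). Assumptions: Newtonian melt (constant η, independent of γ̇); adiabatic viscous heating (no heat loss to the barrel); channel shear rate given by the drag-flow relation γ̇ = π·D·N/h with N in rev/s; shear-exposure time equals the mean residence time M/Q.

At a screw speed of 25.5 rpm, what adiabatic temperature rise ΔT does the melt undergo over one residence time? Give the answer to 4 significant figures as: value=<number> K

value=118.5 K

Q_s = Q / 3600 = 241.3 / 3600 = 0.0670278 kg/s
t_res = M / Q_s = 2.06 ÷ 0.0670278 = 30.7335 s
D = 142.3 mm = 0.1423 m;  h = 3.84 mm = 0.00384 m;  N = 25.5 rpm / 60 = 0.425 rev/s
Shear rate: γ̇ = πDN/h = π·0.1423·0.425/0.00384 = 49.478 s⁻¹
ΔT = η·γ̇²·t_res / (ρ·cp) = 3291 · (49.478)² · 30.7335 / (993 · 2105) = 118.458 K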